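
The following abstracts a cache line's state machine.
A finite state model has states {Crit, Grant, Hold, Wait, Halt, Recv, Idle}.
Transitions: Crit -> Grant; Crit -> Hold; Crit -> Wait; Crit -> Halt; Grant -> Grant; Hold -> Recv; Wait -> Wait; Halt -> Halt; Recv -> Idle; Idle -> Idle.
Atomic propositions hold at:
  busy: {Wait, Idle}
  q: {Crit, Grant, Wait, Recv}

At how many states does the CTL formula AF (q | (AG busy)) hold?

AG busy: greatest fixpoint, start Z0 = {Wait, Idle}, keep only states in Sat with every successor in Z. Already a fixed point.
Sat(AG busy) = {Wait, Idle}
Sat(q | (AG busy)) = {Crit, Grant, Wait, Recv, Idle}
AF (q | (AG busy)): least fixpoint, start Z0 = {Crit, Grant, Wait, Recv, Idle}, add states with every successor in Z. Z1 = {Crit, Grant, Hold, Wait, Recv, Idle}; fixed.
Sat(AF (q | (AG busy))) = {Crit, Grant, Hold, Wait, Recv, Idle}
|Sat(AF (q | (AG busy)))| = |{Crit, Grant, Hold, Wait, Recv, Idle}| = 6.

6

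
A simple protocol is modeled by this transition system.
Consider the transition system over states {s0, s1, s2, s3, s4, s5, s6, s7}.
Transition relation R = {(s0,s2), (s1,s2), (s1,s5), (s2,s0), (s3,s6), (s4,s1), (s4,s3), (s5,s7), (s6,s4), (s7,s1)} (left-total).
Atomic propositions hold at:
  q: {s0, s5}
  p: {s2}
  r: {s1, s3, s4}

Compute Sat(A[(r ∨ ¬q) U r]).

{s1, s3, s4, s6, s7}

Sat(¬q) = {s1, s2, s3, s4, s6, s7}
Sat(r ∨ ¬q) = {s1, s2, s3, s4, s6, s7}
A[(r ∨ ¬q) U r]: least fixpoint, start Z0 = Sat(r) = {s1, s3, s4}, add states in Sat(r ∨ ¬q) with every successor in Z. Z1 = {s1, s3, s4, s6, s7}; fixed.
Sat(A[(r ∨ ¬q) U r]) = {s1, s3, s4, s6, s7}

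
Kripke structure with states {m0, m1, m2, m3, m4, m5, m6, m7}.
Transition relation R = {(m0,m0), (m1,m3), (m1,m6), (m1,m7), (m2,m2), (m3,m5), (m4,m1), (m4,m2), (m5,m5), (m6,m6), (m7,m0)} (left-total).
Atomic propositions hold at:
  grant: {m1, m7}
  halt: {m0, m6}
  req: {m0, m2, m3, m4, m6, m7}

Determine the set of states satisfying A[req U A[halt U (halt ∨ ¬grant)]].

Sat(¬grant) = {m0, m2, m3, m4, m5, m6}
Sat(halt ∨ ¬grant) = {m0, m2, m3, m4, m5, m6}
A[halt U (halt ∨ ¬grant)]: least fixpoint, start Z0 = Sat((halt ∨ ¬grant)) = {m0, m2, m3, m4, m5, m6}, add states in Sat(halt) with every successor in Z. Already a fixed point.
Sat(A[halt U (halt ∨ ¬grant)]) = {m0, m2, m3, m4, m5, m6}
A[req U A[halt U (halt ∨ ¬grant)]]: least fixpoint, start Z0 = Sat(A[halt U (halt ∨ ¬grant)]) = {m0, m2, m3, m4, m5, m6}, add states in Sat(req) with every successor in Z. Z1 = {m0, m2, m3, m4, m5, m6, m7}; fixed.
Sat(A[req U A[halt U (halt ∨ ¬grant)]]) = {m0, m2, m3, m4, m5, m6, m7}

{m0, m2, m3, m4, m5, m6, m7}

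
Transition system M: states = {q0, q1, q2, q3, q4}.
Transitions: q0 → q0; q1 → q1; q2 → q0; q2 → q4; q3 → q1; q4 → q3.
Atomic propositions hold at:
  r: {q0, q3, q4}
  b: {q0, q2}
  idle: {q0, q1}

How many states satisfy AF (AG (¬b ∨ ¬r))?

Sat(¬b) = {q1, q3, q4}
Sat(¬r) = {q1, q2}
Sat(¬b ∨ ¬r) = {q1, q2, q3, q4}
AG (¬b ∨ ¬r): greatest fixpoint, start Z0 = {q1, q2, q3, q4}, keep only states in Sat with every successor in Z. Z1 = {q1, q3, q4}; fixed.
Sat(AG (¬b ∨ ¬r)) = {q1, q3, q4}
AF (AG (¬b ∨ ¬r)): least fixpoint, start Z0 = {q1, q3, q4}, add states with every successor in Z. Already a fixed point.
Sat(AF (AG (¬b ∨ ¬r))) = {q1, q3, q4}
|Sat(AF (AG (¬b ∨ ¬r)))| = |{q1, q3, q4}| = 3.

3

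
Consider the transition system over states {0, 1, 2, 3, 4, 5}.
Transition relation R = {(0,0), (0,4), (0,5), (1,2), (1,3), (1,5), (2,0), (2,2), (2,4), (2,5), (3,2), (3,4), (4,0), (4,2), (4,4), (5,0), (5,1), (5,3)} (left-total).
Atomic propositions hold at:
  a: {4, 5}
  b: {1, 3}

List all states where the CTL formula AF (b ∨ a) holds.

{1, 3, 4, 5}

Sat(b ∨ a) = {1, 3, 4, 5}
AF (b ∨ a): least fixpoint, start Z0 = {1, 3, 4, 5}, add states with every successor in Z. Already a fixed point.
Sat(AF (b ∨ a)) = {1, 3, 4, 5}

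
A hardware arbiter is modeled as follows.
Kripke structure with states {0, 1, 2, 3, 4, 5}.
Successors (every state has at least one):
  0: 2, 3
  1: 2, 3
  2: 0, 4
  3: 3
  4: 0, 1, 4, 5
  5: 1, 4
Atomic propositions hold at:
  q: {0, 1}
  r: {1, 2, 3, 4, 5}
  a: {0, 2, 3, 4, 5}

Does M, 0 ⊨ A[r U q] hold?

Yes

A[r U q]: least fixpoint, start Z0 = Sat(q) = {0, 1}, add states in Sat(r) with every successor in Z. Already a fixed point.
Sat(A[r U q]) = {0, 1}
0 ∈ Sat(A[r U q]) = {0, 1}, so the formula holds at 0.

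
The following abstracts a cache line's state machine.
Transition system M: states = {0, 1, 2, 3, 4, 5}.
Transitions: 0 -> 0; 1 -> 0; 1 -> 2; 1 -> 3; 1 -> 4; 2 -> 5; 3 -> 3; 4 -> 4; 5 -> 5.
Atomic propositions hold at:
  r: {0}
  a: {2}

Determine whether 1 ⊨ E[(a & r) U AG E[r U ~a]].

No

Sat(a & r) = ∅
Sat(~a) = {0, 1, 3, 4, 5}
E[r U ~a]: least fixpoint, start Z0 = Sat(~a) = {0, 1, 3, 4, 5}, add states in Sat(r) with some successor in Z. Already a fixed point.
Sat(E[r U ~a]) = {0, 1, 3, 4, 5}
AG E[r U ~a]: greatest fixpoint, start Z0 = {0, 1, 3, 4, 5}, keep only states in Sat with every successor in Z. Z1 = {0, 3, 4, 5}; fixed.
Sat(AG E[r U ~a]) = {0, 3, 4, 5}
E[(a & r) U AG E[r U ~a]]: least fixpoint, start Z0 = Sat(AG E[r U ~a]) = {0, 3, 4, 5}, add states in Sat(a & r) with some successor in Z. Already a fixed point.
Sat(E[(a & r) U AG E[r U ~a]]) = {0, 3, 4, 5}
1 ∉ Sat(E[(a & r) U AG E[r U ~a]]) = {0, 3, 4, 5}, so the formula does not hold at 1.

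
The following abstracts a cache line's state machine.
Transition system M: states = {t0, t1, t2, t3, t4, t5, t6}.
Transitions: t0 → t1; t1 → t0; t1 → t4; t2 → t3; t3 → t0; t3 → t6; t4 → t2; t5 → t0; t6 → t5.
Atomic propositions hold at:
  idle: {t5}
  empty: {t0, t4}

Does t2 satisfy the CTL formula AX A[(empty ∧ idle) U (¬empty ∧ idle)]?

No

Sat(empty ∧ idle) = ∅
Sat(¬empty) = {t1, t2, t3, t5, t6}
Sat(¬empty ∧ idle) = {t5}
A[(empty ∧ idle) U (¬empty ∧ idle)]: least fixpoint, start Z0 = Sat((¬empty ∧ idle)) = {t5}, add states in Sat(empty ∧ idle) with every successor in Z. Already a fixed point.
Sat(A[(empty ∧ idle) U (¬empty ∧ idle)]) = {t5}
Sat(AX A[(empty ∧ idle) U (¬empty ∧ idle)]) = {s : every successor in {t5}} = {t6}
t2 ∉ Sat(AX A[(empty ∧ idle) U (¬empty ∧ idle)]) = {t6}, so the formula does not hold at t2.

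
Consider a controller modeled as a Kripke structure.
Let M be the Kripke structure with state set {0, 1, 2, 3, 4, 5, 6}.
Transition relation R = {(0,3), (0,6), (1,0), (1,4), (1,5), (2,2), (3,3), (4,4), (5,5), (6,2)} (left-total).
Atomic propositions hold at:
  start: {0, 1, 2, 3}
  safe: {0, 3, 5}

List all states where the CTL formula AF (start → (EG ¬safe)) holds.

Sat(¬safe) = {1, 2, 4, 6}
EG ¬safe: greatest fixpoint, start Z0 = {1, 2, 4, 6}, keep only states in Sat with some successor in Z. Already a fixed point.
Sat(EG ¬safe) = {1, 2, 4, 6}
Sat(start → (EG ¬safe)) = {1, 2, 4, 5, 6}
AF (start → (EG ¬safe)): least fixpoint, start Z0 = {1, 2, 4, 5, 6}, add states with every successor in Z. Already a fixed point.
Sat(AF (start → (EG ¬safe))) = {1, 2, 4, 5, 6}

{1, 2, 4, 5, 6}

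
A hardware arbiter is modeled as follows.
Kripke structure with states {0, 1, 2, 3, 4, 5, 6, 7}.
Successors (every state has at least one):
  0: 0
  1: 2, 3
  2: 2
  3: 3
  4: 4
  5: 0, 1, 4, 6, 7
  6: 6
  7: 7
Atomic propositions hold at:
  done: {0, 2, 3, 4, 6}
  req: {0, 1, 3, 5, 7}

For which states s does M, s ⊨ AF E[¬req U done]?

{0, 1, 2, 3, 4, 6}

Sat(¬req) = {2, 4, 6}
E[¬req U done]: least fixpoint, start Z0 = Sat(done) = {0, 2, 3, 4, 6}, add states in Sat(¬req) with some successor in Z. Already a fixed point.
Sat(E[¬req U done]) = {0, 2, 3, 4, 6}
AF E[¬req U done]: least fixpoint, start Z0 = {0, 2, 3, 4, 6}, add states with every successor in Z. Z1 = {0, 1, 2, 3, 4, 6}; fixed.
Sat(AF E[¬req U done]) = {0, 1, 2, 3, 4, 6}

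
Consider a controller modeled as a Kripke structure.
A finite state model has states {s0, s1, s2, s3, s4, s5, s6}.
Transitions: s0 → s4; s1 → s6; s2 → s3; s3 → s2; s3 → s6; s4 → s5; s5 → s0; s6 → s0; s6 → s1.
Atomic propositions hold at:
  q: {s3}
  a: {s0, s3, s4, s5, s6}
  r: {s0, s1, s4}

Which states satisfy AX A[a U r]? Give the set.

{s0, s1, s4, s5, s6}

A[a U r]: least fixpoint, start Z0 = Sat(r) = {s0, s1, s4}, add states in Sat(a) with every successor in Z. Z1 = {s0, s1, s4, s5, s6}; fixed.
Sat(A[a U r]) = {s0, s1, s4, s5, s6}
Sat(AX A[a U r]) = {s : every successor in {s0, s1, s4, s5, s6}} = {s0, s1, s4, s5, s6}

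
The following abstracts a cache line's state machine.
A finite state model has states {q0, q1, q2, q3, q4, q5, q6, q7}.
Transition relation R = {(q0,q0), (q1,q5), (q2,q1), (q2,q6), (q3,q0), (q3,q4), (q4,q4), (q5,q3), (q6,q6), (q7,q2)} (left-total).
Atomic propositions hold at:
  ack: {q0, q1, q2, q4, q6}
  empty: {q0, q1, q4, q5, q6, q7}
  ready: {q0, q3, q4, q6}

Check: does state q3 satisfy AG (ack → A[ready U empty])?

Yes

A[ready U empty]: least fixpoint, start Z0 = Sat(empty) = {q0, q1, q4, q5, q6, q7}, add states in Sat(ready) with every successor in Z. Z1 = {q0, q1, q3, q4, q5, q6, q7}; fixed.
Sat(A[ready U empty]) = {q0, q1, q3, q4, q5, q6, q7}
Sat(ack → A[ready U empty]) = {q0, q1, q3, q4, q5, q6, q7}
AG (ack → A[ready U empty]): greatest fixpoint, start Z0 = {q0, q1, q3, q4, q5, q6, q7}, keep only states in Sat with every successor in Z. Z1 = {q0, q1, q3, q4, q5, q6}; fixed.
Sat(AG (ack → A[ready U empty])) = {q0, q1, q3, q4, q5, q6}
q3 ∈ Sat(AG (ack → A[ready U empty])) = {q0, q1, q3, q4, q5, q6}, so the formula holds at q3.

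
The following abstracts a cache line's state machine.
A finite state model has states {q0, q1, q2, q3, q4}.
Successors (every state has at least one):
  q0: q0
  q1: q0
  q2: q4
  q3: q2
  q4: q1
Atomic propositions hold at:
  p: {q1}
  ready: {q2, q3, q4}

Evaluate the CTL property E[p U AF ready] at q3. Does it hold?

AF ready: least fixpoint, start Z0 = {q2, q3, q4}, add states with every successor in Z. Already a fixed point.
Sat(AF ready) = {q2, q3, q4}
E[p U AF ready]: least fixpoint, start Z0 = Sat(AF ready) = {q2, q3, q4}, add states in Sat(p) with some successor in Z. Already a fixed point.
Sat(E[p U AF ready]) = {q2, q3, q4}
q3 ∈ Sat(E[p U AF ready]) = {q2, q3, q4}, so the formula holds at q3.

Yes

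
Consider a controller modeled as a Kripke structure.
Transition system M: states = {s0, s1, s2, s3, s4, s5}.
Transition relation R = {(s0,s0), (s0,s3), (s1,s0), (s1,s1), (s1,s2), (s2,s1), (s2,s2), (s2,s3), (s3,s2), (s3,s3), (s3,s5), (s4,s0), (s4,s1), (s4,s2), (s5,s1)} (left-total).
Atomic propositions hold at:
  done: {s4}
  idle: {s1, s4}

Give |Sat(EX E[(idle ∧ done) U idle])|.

4

Sat(idle ∧ done) = {s4}
E[(idle ∧ done) U idle]: least fixpoint, start Z0 = Sat(idle) = {s1, s4}, add states in Sat(idle ∧ done) with some successor in Z. Already a fixed point.
Sat(E[(idle ∧ done) U idle]) = {s1, s4}
Sat(EX E[(idle ∧ done) U idle]) = {s : some successor in {s1, s4}} = {s1, s2, s4, s5}
|Sat(EX E[(idle ∧ done) U idle])| = |{s1, s2, s4, s5}| = 4.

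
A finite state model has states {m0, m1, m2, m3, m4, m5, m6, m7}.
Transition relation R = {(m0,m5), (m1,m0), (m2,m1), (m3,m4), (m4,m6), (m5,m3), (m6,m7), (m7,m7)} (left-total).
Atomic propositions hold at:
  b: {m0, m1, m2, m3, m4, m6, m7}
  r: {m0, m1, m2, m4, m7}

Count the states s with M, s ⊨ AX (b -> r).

6

Sat(b -> r) = {m0, m1, m2, m4, m5, m7}
Sat(AX (b -> r)) = {s : every successor in {m0, m1, m2, m4, m5, m7}} = {m0, m1, m2, m3, m6, m7}
|Sat(AX (b -> r))| = |{m0, m1, m2, m3, m6, m7}| = 6.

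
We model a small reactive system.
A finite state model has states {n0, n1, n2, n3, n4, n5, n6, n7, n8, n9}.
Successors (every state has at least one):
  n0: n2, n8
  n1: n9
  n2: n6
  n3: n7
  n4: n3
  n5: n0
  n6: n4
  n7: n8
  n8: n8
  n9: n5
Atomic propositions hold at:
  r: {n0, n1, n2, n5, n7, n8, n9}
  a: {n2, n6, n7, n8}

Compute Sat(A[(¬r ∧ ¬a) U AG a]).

Sat(¬r) = {n3, n4, n6}
Sat(¬a) = {n0, n1, n3, n4, n5, n9}
Sat(¬r ∧ ¬a) = {n3, n4}
AG a: greatest fixpoint, start Z0 = {n2, n6, n7, n8}, keep only states in Sat with every successor in Z. Z1 = {n2, n7, n8}; Z2 = {n7, n8}; fixed.
Sat(AG a) = {n7, n8}
A[(¬r ∧ ¬a) U AG a]: least fixpoint, start Z0 = Sat(AG a) = {n7, n8}, add states in Sat(¬r ∧ ¬a) with every successor in Z. Z1 = {n3, n7, n8}; Z2 = {n3, n4, n7, n8}; fixed.
Sat(A[(¬r ∧ ¬a) U AG a]) = {n3, n4, n7, n8}

{n3, n4, n7, n8}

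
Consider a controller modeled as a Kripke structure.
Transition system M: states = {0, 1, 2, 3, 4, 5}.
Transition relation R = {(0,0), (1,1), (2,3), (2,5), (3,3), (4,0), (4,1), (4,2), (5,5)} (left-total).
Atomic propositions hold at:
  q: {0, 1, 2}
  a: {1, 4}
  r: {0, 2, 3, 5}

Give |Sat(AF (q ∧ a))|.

1

Sat(q ∧ a) = {1}
AF (q ∧ a): least fixpoint, start Z0 = {1}, add states with every successor in Z. Already a fixed point.
Sat(AF (q ∧ a)) = {1}
|Sat(AF (q ∧ a))| = |{1}| = 1.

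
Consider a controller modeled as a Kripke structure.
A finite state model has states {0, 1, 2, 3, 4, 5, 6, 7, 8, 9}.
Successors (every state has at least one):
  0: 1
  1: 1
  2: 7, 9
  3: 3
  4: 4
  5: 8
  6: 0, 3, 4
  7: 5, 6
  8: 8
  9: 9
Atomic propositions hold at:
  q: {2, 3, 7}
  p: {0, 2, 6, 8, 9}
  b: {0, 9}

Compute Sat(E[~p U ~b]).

{1, 2, 3, 4, 5, 6, 7, 8}

Sat(~p) = {1, 3, 4, 5, 7}
Sat(~b) = {1, 2, 3, 4, 5, 6, 7, 8}
E[~p U ~b]: least fixpoint, start Z0 = Sat(~b) = {1, 2, 3, 4, 5, 6, 7, 8}, add states in Sat(~p) with some successor in Z. Already a fixed point.
Sat(E[~p U ~b]) = {1, 2, 3, 4, 5, 6, 7, 8}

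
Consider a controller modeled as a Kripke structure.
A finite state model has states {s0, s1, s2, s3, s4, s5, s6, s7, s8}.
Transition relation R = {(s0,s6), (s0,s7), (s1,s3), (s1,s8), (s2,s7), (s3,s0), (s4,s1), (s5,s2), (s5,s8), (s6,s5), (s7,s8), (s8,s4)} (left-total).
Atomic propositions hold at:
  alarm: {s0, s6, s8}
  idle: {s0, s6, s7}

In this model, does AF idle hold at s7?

AF idle: least fixpoint, start Z0 = {s0, s6, s7}, add states with every successor in Z. Z1 = {s0, s2, s3, s6, s7}; fixed.
Sat(AF idle) = {s0, s2, s3, s6, s7}
s7 ∈ Sat(AF idle) = {s0, s2, s3, s6, s7}, so the formula holds at s7.

Yes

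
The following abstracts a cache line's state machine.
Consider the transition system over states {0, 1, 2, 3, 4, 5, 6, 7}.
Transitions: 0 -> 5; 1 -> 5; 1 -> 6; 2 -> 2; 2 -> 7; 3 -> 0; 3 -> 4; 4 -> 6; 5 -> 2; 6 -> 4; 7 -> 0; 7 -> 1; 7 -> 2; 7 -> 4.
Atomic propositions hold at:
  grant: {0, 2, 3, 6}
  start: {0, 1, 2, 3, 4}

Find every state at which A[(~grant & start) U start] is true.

Sat(~grant) = {1, 4, 5, 7}
Sat(~grant & start) = {1, 4}
A[(~grant & start) U start]: least fixpoint, start Z0 = Sat(start) = {0, 1, 2, 3, 4}, add states in Sat(~grant & start) with every successor in Z. Already a fixed point.
Sat(A[(~grant & start) U start]) = {0, 1, 2, 3, 4}

{0, 1, 2, 3, 4}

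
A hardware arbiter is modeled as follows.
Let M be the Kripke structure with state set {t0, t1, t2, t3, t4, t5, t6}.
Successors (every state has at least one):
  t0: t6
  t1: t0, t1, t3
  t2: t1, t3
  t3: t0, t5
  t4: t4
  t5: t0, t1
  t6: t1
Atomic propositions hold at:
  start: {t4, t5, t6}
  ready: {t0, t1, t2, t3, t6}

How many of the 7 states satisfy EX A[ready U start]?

A[ready U start]: least fixpoint, start Z0 = Sat(start) = {t4, t5, t6}, add states in Sat(ready) with every successor in Z. Z1 = {t0, t4, t5, t6}; Z2 = {t0, t3, t4, t5, t6}; fixed.
Sat(A[ready U start]) = {t0, t3, t4, t5, t6}
Sat(EX A[ready U start]) = {s : some successor in {t0, t3, t4, t5, t6}} = {t0, t1, t2, t3, t4, t5}
|Sat(EX A[ready U start])| = |{t0, t1, t2, t3, t4, t5}| = 6.

6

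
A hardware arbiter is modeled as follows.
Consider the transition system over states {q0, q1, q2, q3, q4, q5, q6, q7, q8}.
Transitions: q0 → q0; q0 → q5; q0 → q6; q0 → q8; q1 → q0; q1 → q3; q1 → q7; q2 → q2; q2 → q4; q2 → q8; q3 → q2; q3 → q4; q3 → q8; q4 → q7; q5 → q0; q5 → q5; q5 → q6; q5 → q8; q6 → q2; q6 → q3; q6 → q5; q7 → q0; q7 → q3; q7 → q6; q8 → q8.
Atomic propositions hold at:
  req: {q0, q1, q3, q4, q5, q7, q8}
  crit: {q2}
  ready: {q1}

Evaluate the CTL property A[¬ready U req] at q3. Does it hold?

Sat(¬ready) = {q0, q2, q3, q4, q5, q6, q7, q8}
A[¬ready U req]: least fixpoint, start Z0 = Sat(req) = {q0, q1, q3, q4, q5, q7, q8}, add states in Sat(¬ready) with every successor in Z. Already a fixed point.
Sat(A[¬ready U req]) = {q0, q1, q3, q4, q5, q7, q8}
q3 ∈ Sat(A[¬ready U req]) = {q0, q1, q3, q4, q5, q7, q8}, so the formula holds at q3.

Yes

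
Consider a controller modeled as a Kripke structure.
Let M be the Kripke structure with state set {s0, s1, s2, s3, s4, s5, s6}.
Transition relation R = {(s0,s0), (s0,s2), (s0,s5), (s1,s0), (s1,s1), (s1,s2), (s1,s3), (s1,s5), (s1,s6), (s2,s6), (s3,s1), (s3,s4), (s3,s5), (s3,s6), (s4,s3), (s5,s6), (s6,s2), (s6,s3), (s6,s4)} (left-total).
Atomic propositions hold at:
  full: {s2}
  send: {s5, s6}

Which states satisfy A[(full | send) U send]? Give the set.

{s2, s5, s6}

Sat(full | send) = {s2, s5, s6}
A[(full | send) U send]: least fixpoint, start Z0 = Sat(send) = {s5, s6}, add states in Sat(full | send) with every successor in Z. Z1 = {s2, s5, s6}; fixed.
Sat(A[(full | send) U send]) = {s2, s5, s6}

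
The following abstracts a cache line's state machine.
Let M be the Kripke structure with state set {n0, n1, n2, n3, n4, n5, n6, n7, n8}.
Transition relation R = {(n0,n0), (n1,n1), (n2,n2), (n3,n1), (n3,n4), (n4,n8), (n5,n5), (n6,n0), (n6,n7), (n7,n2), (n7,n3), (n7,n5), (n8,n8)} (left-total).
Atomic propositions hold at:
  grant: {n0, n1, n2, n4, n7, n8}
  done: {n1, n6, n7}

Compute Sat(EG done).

EG done: greatest fixpoint, start Z0 = {n1, n6, n7}, keep only states in Sat with some successor in Z. Z1 = {n1, n6}; Z2 = {n1}; fixed.
Sat(EG done) = {n1}

{n1}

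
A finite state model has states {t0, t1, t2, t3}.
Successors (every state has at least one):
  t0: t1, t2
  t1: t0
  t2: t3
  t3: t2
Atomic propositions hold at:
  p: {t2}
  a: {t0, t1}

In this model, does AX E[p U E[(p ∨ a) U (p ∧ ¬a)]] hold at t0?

Sat(p ∨ a) = {t0, t1, t2}
Sat(¬a) = {t2, t3}
Sat(p ∧ ¬a) = {t2}
E[(p ∨ a) U (p ∧ ¬a)]: least fixpoint, start Z0 = Sat((p ∧ ¬a)) = {t2}, add states in Sat(p ∨ a) with some successor in Z. Z1 = {t0, t2}; Z2 = {t0, t1, t2}; fixed.
Sat(E[(p ∨ a) U (p ∧ ¬a)]) = {t0, t1, t2}
E[p U E[(p ∨ a) U (p ∧ ¬a)]]: least fixpoint, start Z0 = Sat(E[(p ∨ a) U (p ∧ ¬a)]) = {t0, t1, t2}, add states in Sat(p) with some successor in Z. Already a fixed point.
Sat(E[p U E[(p ∨ a) U (p ∧ ¬a)]]) = {t0, t1, t2}
Sat(AX E[p U E[(p ∨ a) U (p ∧ ¬a)]]) = {s : every successor in {t0, t1, t2}} = {t0, t1, t3}
t0 ∈ Sat(AX E[p U E[(p ∨ a) U (p ∧ ¬a)]]) = {t0, t1, t3}, so the formula holds at t0.

Yes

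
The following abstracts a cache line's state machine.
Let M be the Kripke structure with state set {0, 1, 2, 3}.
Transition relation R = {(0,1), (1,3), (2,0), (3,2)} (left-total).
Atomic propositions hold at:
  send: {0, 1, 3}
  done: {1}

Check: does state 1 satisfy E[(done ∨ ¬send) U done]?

Yes

Sat(¬send) = {2}
Sat(done ∨ ¬send) = {1, 2}
E[(done ∨ ¬send) U done]: least fixpoint, start Z0 = Sat(done) = {1}, add states in Sat(done ∨ ¬send) with some successor in Z. Already a fixed point.
Sat(E[(done ∨ ¬send) U done]) = {1}
1 ∈ Sat(E[(done ∨ ¬send) U done]) = {1}, so the formula holds at 1.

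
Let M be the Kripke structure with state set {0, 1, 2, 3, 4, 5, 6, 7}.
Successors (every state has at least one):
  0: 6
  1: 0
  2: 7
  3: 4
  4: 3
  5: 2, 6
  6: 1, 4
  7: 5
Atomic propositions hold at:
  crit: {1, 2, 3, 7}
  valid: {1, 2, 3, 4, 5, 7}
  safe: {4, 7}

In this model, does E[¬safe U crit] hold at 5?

Yes

Sat(¬safe) = {0, 1, 2, 3, 5, 6}
E[¬safe U crit]: least fixpoint, start Z0 = Sat(crit) = {1, 2, 3, 7}, add states in Sat(¬safe) with some successor in Z. Z1 = {1, 2, 3, 5, 6, 7}; Z2 = {0, 1, 2, 3, 5, 6, 7}; fixed.
Sat(E[¬safe U crit]) = {0, 1, 2, 3, 5, 6, 7}
5 ∈ Sat(E[¬safe U crit]) = {0, 1, 2, 3, 5, 6, 7}, so the formula holds at 5.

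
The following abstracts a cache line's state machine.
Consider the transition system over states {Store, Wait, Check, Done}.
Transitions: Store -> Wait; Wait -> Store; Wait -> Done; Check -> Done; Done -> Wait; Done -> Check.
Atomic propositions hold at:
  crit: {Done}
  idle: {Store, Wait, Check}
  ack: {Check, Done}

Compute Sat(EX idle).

{Store, Wait, Done}

Sat(EX idle) = {s : some successor in {Store, Wait, Check}} = {Store, Wait, Done}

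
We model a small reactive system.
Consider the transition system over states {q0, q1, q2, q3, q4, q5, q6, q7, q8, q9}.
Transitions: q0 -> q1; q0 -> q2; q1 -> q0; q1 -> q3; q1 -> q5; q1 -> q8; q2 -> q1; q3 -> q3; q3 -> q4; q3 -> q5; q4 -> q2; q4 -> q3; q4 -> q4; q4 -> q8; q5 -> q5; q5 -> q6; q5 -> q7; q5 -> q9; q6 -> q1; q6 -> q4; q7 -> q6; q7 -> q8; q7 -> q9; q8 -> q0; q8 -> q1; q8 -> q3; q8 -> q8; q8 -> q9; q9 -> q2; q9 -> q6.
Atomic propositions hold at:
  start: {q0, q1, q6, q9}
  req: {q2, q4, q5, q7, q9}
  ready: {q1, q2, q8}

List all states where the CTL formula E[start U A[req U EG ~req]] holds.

Sat(~req) = {q0, q1, q3, q6, q8}
EG ~req: greatest fixpoint, start Z0 = {q0, q1, q3, q6, q8}, keep only states in Sat with some successor in Z. Already a fixed point.
Sat(EG ~req) = {q0, q1, q3, q6, q8}
A[req U EG ~req]: least fixpoint, start Z0 = Sat(EG ~req) = {q0, q1, q3, q6, q8}, add states in Sat(req) with every successor in Z. Z1 = {q0, q1, q2, q3, q6, q8}; Z2 = {q0, q1, q2, q3, q6, q8, q9}; Z3 = {q0, q1, q2, q3, q6, q7, q8, q9}; fixed.
Sat(A[req U EG ~req]) = {q0, q1, q2, q3, q6, q7, q8, q9}
E[start U A[req U EG ~req]]: least fixpoint, start Z0 = Sat(A[req U EG ~req]) = {q0, q1, q2, q3, q6, q7, q8, q9}, add states in Sat(start) with some successor in Z. Already a fixed point.
Sat(E[start U A[req U EG ~req]]) = {q0, q1, q2, q3, q6, q7, q8, q9}

{q0, q1, q2, q3, q6, q7, q8, q9}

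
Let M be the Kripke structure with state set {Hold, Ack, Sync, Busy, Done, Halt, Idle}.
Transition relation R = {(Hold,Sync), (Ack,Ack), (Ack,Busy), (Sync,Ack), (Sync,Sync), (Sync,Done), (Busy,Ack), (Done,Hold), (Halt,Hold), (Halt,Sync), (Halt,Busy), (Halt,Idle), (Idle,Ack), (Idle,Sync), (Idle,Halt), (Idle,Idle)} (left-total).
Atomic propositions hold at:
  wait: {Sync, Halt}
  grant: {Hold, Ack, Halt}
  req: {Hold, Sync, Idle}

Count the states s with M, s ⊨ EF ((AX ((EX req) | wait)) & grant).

5

Sat(EX req) = {s : some successor in {Hold, Sync, Idle}} = {Hold, Sync, Done, Halt, Idle}
Sat((EX req) | wait) = {Hold, Sync, Done, Halt, Idle}
Sat(AX ((EX req) | wait)) = {s : every successor in {Hold, Sync, Done, Halt, Idle}} = {Hold, Done}
Sat((AX ((EX req) | wait)) & grant) = {Hold}
EF ((AX ((EX req) | wait)) & grant): least fixpoint, start Z0 = {Hold}, add states with some successor in Z. Z1 = {Hold, Done, Halt}; Z2 = {Hold, Sync, Done, Halt, Idle}; fixed.
Sat(EF ((AX ((EX req) | wait)) & grant)) = {Hold, Sync, Done, Halt, Idle}
|Sat(EF ((AX ((EX req) | wait)) & grant))| = |{Hold, Sync, Done, Halt, Idle}| = 5.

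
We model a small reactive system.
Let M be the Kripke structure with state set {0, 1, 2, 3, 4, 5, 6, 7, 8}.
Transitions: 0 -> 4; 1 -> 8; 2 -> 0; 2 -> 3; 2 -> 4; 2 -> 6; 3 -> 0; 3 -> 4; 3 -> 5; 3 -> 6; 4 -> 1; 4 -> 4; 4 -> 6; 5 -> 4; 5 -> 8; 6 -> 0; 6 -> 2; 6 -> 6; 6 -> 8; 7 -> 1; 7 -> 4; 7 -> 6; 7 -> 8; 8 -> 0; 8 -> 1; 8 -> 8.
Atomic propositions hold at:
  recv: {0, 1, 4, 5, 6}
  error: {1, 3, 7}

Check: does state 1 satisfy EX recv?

Sat(EX recv) = {s : some successor in {0, 1, 4, 5, 6}} = {0, 2, 3, 4, 5, 6, 7, 8}
1 ∉ Sat(EX recv) = {0, 2, 3, 4, 5, 6, 7, 8}, so the formula does not hold at 1.

No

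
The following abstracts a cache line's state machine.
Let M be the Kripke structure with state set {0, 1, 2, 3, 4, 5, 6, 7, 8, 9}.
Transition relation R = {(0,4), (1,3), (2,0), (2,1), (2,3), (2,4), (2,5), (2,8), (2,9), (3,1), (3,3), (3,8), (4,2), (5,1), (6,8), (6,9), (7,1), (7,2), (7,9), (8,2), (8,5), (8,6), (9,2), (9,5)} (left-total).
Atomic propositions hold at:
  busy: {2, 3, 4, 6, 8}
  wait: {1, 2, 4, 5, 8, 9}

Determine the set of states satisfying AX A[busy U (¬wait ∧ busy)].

{1}

Sat(¬wait) = {0, 3, 6, 7}
Sat(¬wait ∧ busy) = {3, 6}
A[busy U (¬wait ∧ busy)]: least fixpoint, start Z0 = Sat((¬wait ∧ busy)) = {3, 6}, add states in Sat(busy) with every successor in Z. Already a fixed point.
Sat(A[busy U (¬wait ∧ busy)]) = {3, 6}
Sat(AX A[busy U (¬wait ∧ busy)]) = {s : every successor in {3, 6}} = {1}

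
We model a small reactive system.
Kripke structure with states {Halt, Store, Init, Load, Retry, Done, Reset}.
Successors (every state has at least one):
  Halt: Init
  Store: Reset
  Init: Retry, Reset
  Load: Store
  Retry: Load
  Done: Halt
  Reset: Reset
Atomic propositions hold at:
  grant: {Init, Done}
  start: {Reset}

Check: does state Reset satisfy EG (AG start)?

AG start: greatest fixpoint, start Z0 = {Reset}, keep only states in Sat with every successor in Z. Already a fixed point.
Sat(AG start) = {Reset}
EG (AG start): greatest fixpoint, start Z0 = {Reset}, keep only states in Sat with some successor in Z. Already a fixed point.
Sat(EG (AG start)) = {Reset}
Reset ∈ Sat(EG (AG start)) = {Reset}, so the formula holds at Reset.

Yes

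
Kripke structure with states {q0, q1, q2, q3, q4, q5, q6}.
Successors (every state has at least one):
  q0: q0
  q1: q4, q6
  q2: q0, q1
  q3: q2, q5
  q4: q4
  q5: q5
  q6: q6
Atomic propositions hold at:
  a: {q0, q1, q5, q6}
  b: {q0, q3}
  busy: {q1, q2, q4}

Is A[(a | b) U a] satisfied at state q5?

Sat(a | b) = {q0, q1, q3, q5, q6}
A[(a | b) U a]: least fixpoint, start Z0 = Sat(a) = {q0, q1, q5, q6}, add states in Sat(a | b) with every successor in Z. Already a fixed point.
Sat(A[(a | b) U a]) = {q0, q1, q5, q6}
q5 ∈ Sat(A[(a | b) U a]) = {q0, q1, q5, q6}, so the formula holds at q5.

Yes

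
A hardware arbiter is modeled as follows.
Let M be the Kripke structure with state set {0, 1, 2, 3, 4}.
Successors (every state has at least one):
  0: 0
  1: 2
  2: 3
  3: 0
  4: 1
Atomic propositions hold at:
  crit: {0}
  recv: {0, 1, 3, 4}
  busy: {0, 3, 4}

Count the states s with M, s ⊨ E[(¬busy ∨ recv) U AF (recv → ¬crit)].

4

Sat(¬busy) = {1, 2}
Sat(¬busy ∨ recv) = {0, 1, 2, 3, 4}
Sat(¬crit) = {1, 2, 3, 4}
Sat(recv → ¬crit) = {1, 2, 3, 4}
AF (recv → ¬crit): least fixpoint, start Z0 = {1, 2, 3, 4}, add states with every successor in Z. Already a fixed point.
Sat(AF (recv → ¬crit)) = {1, 2, 3, 4}
E[(¬busy ∨ recv) U AF (recv → ¬crit)]: least fixpoint, start Z0 = Sat(AF (recv → ¬crit)) = {1, 2, 3, 4}, add states in Sat(¬busy ∨ recv) with some successor in Z. Already a fixed point.
Sat(E[(¬busy ∨ recv) U AF (recv → ¬crit)]) = {1, 2, 3, 4}
|Sat(E[(¬busy ∨ recv) U AF (recv → ¬crit)])| = |{1, 2, 3, 4}| = 4.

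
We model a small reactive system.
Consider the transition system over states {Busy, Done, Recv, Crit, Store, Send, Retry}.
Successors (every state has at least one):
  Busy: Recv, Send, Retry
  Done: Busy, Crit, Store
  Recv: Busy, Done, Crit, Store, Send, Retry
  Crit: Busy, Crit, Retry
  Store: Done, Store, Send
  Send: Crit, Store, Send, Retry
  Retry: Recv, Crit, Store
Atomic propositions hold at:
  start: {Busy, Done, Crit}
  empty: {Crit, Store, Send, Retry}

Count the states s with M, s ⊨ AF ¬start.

Sat(¬start) = {Recv, Store, Send, Retry}
AF ¬start: least fixpoint, start Z0 = {Recv, Store, Send, Retry}, add states with every successor in Z. Z1 = {Busy, Recv, Store, Send, Retry}; fixed.
Sat(AF ¬start) = {Busy, Recv, Store, Send, Retry}
|Sat(AF ¬start)| = |{Busy, Recv, Store, Send, Retry}| = 5.

5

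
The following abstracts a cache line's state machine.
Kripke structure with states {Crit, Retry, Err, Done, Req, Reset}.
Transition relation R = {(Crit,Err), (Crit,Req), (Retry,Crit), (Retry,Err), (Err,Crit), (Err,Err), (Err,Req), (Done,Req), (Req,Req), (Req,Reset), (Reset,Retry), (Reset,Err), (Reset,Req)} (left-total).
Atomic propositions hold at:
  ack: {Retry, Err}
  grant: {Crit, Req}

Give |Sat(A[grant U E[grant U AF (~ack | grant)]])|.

Sat(~ack) = {Crit, Done, Req, Reset}
Sat(~ack | grant) = {Crit, Done, Req, Reset}
AF (~ack | grant): least fixpoint, start Z0 = {Crit, Done, Req, Reset}, add states with every successor in Z. Already a fixed point.
Sat(AF (~ack | grant)) = {Crit, Done, Req, Reset}
E[grant U AF (~ack | grant)]: least fixpoint, start Z0 = Sat(AF (~ack | grant)) = {Crit, Done, Req, Reset}, add states in Sat(grant) with some successor in Z. Already a fixed point.
Sat(E[grant U AF (~ack | grant)]) = {Crit, Done, Req, Reset}
A[grant U E[grant U AF (~ack | grant)]]: least fixpoint, start Z0 = Sat(E[grant U AF (~ack | grant)]) = {Crit, Done, Req, Reset}, add states in Sat(grant) with every successor in Z. Already a fixed point.
Sat(A[grant U E[grant U AF (~ack | grant)]]) = {Crit, Done, Req, Reset}
|Sat(A[grant U E[grant U AF (~ack | grant)]])| = |{Crit, Done, Req, Reset}| = 4.

4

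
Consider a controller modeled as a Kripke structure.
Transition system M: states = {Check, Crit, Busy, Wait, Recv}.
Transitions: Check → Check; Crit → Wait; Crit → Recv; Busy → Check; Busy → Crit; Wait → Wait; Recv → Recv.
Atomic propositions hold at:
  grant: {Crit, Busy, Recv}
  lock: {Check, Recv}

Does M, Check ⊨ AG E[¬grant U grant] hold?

Sat(¬grant) = {Check, Wait}
E[¬grant U grant]: least fixpoint, start Z0 = Sat(grant) = {Crit, Busy, Recv}, add states in Sat(¬grant) with some successor in Z. Already a fixed point.
Sat(E[¬grant U grant]) = {Crit, Busy, Recv}
AG E[¬grant U grant]: greatest fixpoint, start Z0 = {Crit, Busy, Recv}, keep only states in Sat with every successor in Z. Z1 = {Recv}; fixed.
Sat(AG E[¬grant U grant]) = {Recv}
Check ∉ Sat(AG E[¬grant U grant]) = {Recv}, so the formula does not hold at Check.

No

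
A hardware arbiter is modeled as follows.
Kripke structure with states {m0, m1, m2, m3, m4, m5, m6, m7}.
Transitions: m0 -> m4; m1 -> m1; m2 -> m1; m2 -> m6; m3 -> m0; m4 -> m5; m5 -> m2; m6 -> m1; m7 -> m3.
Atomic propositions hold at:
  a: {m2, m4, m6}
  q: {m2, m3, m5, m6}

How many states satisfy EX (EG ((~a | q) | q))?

5

Sat(~a) = {m0, m1, m3, m5, m7}
Sat(~a | q) = {m0, m1, m2, m3, m5, m6, m7}
Sat((~a | q) | q) = {m0, m1, m2, m3, m5, m6, m7}
EG ((~a | q) | q): greatest fixpoint, start Z0 = {m0, m1, m2, m3, m5, m6, m7}, keep only states in Sat with some successor in Z. Z1 = {m1, m2, m3, m5, m6, m7}; Z2 = {m1, m2, m5, m6, m7}; Z3 = {m1, m2, m5, m6}; fixed.
Sat(EG ((~a | q) | q)) = {m1, m2, m5, m6}
Sat(EX (EG ((~a | q) | q))) = {s : some successor in {m1, m2, m5, m6}} = {m1, m2, m4, m5, m6}
|Sat(EX (EG ((~a | q) | q)))| = |{m1, m2, m4, m5, m6}| = 5.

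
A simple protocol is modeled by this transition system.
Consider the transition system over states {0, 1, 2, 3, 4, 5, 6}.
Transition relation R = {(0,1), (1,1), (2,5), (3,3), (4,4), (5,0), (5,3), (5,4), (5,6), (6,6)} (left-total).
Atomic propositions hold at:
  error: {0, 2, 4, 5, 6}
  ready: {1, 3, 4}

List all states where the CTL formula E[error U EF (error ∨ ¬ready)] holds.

Sat(¬ready) = {0, 2, 5, 6}
Sat(error ∨ ¬ready) = {0, 2, 4, 5, 6}
EF (error ∨ ¬ready): least fixpoint, start Z0 = {0, 2, 4, 5, 6}, add states with some successor in Z. Already a fixed point.
Sat(EF (error ∨ ¬ready)) = {0, 2, 4, 5, 6}
E[error U EF (error ∨ ¬ready)]: least fixpoint, start Z0 = Sat(EF (error ∨ ¬ready)) = {0, 2, 4, 5, 6}, add states in Sat(error) with some successor in Z. Already a fixed point.
Sat(E[error U EF (error ∨ ¬ready)]) = {0, 2, 4, 5, 6}

{0, 2, 4, 5, 6}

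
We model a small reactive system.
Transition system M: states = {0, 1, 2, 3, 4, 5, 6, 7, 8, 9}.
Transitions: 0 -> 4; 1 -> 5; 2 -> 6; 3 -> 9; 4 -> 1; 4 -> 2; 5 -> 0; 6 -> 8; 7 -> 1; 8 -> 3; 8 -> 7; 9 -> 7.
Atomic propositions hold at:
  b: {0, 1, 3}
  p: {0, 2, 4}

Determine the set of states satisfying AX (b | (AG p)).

AG p: greatest fixpoint, start Z0 = {0, 2, 4}, keep only states in Sat with every successor in Z. Z1 = {0}; Z2 = ∅; fixed.
Sat(AG p) = ∅
Sat(b | (AG p)) = {0, 1, 3}
Sat(AX (b | (AG p))) = {s : every successor in {0, 1, 3}} = {5, 7}

{5, 7}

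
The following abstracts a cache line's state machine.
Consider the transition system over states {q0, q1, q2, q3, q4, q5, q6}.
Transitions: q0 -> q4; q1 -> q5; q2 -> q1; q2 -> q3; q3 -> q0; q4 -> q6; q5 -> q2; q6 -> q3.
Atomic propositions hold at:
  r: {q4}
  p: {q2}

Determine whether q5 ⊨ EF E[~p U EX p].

Sat(~p) = {q0, q1, q3, q4, q5, q6}
Sat(EX p) = {s : some successor in {q2}} = {q5}
E[~p U EX p]: least fixpoint, start Z0 = Sat(EX p) = {q5}, add states in Sat(~p) with some successor in Z. Z1 = {q1, q5}; fixed.
Sat(E[~p U EX p]) = {q1, q5}
EF E[~p U EX p]: least fixpoint, start Z0 = {q1, q5}, add states with some successor in Z. Z1 = {q1, q2, q5}; fixed.
Sat(EF E[~p U EX p]) = {q1, q2, q5}
q5 ∈ Sat(EF E[~p U EX p]) = {q1, q2, q5}, so the formula holds at q5.

Yes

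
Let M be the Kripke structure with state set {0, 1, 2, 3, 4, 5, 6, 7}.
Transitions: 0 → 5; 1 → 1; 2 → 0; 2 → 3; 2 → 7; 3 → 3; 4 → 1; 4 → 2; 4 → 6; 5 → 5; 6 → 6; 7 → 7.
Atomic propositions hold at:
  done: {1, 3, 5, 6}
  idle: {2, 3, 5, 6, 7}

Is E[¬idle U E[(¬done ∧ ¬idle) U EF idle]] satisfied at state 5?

Sat(¬idle) = {0, 1, 4}
Sat(¬done) = {0, 2, 4, 7}
Sat(¬done ∧ ¬idle) = {0, 4}
EF idle: least fixpoint, start Z0 = {2, 3, 5, 6, 7}, add states with some successor in Z. Z1 = {0, 2, 3, 4, 5, 6, 7}; fixed.
Sat(EF idle) = {0, 2, 3, 4, 5, 6, 7}
E[(¬done ∧ ¬idle) U EF idle]: least fixpoint, start Z0 = Sat(EF idle) = {0, 2, 3, 4, 5, 6, 7}, add states in Sat(¬done ∧ ¬idle) with some successor in Z. Already a fixed point.
Sat(E[(¬done ∧ ¬idle) U EF idle]) = {0, 2, 3, 4, 5, 6, 7}
E[¬idle U E[(¬done ∧ ¬idle) U EF idle]]: least fixpoint, start Z0 = Sat(E[(¬done ∧ ¬idle) U EF idle]) = {0, 2, 3, 4, 5, 6, 7}, add states in Sat(¬idle) with some successor in Z. Already a fixed point.
Sat(E[¬idle U E[(¬done ∧ ¬idle) U EF idle]]) = {0, 2, 3, 4, 5, 6, 7}
5 ∈ Sat(E[¬idle U E[(¬done ∧ ¬idle) U EF idle]]) = {0, 2, 3, 4, 5, 6, 7}, so the formula holds at 5.

Yes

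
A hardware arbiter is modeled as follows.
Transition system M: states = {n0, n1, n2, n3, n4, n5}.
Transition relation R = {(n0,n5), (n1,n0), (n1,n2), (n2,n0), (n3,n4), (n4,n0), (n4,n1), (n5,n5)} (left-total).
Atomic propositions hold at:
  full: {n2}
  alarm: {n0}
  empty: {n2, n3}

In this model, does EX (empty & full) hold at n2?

Sat(empty & full) = {n2}
Sat(EX (empty & full)) = {s : some successor in {n2}} = {n1}
n2 ∉ Sat(EX (empty & full)) = {n1}, so the formula does not hold at n2.

No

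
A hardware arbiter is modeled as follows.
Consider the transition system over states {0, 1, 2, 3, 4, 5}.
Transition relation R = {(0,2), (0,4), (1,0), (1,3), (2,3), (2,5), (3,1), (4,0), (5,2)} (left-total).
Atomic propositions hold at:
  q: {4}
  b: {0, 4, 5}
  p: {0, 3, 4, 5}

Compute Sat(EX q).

{0}

Sat(EX q) = {s : some successor in {4}} = {0}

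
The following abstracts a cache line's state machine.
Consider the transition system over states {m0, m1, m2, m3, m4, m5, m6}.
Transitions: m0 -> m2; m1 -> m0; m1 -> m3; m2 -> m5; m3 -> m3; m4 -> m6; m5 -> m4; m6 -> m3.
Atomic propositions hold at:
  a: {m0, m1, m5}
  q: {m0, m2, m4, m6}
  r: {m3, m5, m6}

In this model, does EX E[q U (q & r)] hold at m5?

Sat(q & r) = {m6}
E[q U (q & r)]: least fixpoint, start Z0 = Sat((q & r)) = {m6}, add states in Sat(q) with some successor in Z. Z1 = {m4, m6}; fixed.
Sat(E[q U (q & r)]) = {m4, m6}
Sat(EX E[q U (q & r)]) = {s : some successor in {m4, m6}} = {m4, m5}
m5 ∈ Sat(EX E[q U (q & r)]) = {m4, m5}, so the formula holds at m5.

Yes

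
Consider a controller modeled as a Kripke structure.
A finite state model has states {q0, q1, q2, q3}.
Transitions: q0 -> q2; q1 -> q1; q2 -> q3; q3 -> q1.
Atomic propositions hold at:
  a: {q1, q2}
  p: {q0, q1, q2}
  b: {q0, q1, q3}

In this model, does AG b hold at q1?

Yes

AG b: greatest fixpoint, start Z0 = {q0, q1, q3}, keep only states in Sat with every successor in Z. Z1 = {q1, q3}; fixed.
Sat(AG b) = {q1, q3}
q1 ∈ Sat(AG b) = {q1, q3}, so the formula holds at q1.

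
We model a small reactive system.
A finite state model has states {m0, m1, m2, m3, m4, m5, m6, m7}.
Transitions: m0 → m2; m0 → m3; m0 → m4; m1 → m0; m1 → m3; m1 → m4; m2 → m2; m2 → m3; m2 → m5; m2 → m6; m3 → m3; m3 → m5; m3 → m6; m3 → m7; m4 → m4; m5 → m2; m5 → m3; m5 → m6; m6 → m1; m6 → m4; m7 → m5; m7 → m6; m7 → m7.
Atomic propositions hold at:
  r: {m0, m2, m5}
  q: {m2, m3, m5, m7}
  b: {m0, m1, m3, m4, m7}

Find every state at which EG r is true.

EG r: greatest fixpoint, start Z0 = {m0, m2, m5}, keep only states in Sat with some successor in Z. Already a fixed point.
Sat(EG r) = {m0, m2, m5}

{m0, m2, m5}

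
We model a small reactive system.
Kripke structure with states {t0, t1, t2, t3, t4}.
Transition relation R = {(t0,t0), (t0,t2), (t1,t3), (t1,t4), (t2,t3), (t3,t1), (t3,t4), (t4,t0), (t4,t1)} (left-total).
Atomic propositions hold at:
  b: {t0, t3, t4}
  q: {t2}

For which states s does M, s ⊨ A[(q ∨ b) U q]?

{t2}

Sat(q ∨ b) = {t0, t2, t3, t4}
A[(q ∨ b) U q]: least fixpoint, start Z0 = Sat(q) = {t2}, add states in Sat(q ∨ b) with every successor in Z. Already a fixed point.
Sat(A[(q ∨ b) U q]) = {t2}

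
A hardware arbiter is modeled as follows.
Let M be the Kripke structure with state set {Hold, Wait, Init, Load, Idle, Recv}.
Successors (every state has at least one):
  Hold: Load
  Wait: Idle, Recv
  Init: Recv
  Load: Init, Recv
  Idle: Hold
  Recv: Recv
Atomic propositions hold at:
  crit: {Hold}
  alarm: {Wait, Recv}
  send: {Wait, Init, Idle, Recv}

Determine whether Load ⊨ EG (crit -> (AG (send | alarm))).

Sat(send | alarm) = {Wait, Init, Idle, Recv}
AG (send | alarm): greatest fixpoint, start Z0 = {Wait, Init, Idle, Recv}, keep only states in Sat with every successor in Z. Z1 = {Wait, Init, Recv}; Z2 = {Init, Recv}; fixed.
Sat(AG (send | alarm)) = {Init, Recv}
Sat(crit -> (AG (send | alarm))) = {Wait, Init, Load, Idle, Recv}
EG (crit -> (AG (send | alarm))): greatest fixpoint, start Z0 = {Wait, Init, Load, Idle, Recv}, keep only states in Sat with some successor in Z. Z1 = {Wait, Init, Load, Recv}; fixed.
Sat(EG (crit -> (AG (send | alarm)))) = {Wait, Init, Load, Recv}
Load ∈ Sat(EG (crit -> (AG (send | alarm)))) = {Wait, Init, Load, Recv}, so the formula holds at Load.

Yes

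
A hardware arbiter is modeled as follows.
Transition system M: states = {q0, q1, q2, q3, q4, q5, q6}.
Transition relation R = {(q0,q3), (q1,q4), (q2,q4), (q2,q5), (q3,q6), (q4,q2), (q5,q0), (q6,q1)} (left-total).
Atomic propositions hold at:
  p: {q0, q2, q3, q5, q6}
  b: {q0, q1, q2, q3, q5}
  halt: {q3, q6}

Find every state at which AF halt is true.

{q0, q3, q5, q6}

AF halt: least fixpoint, start Z0 = {q3, q6}, add states with every successor in Z. Z1 = {q0, q3, q6}; Z2 = {q0, q3, q5, q6}; fixed.
Sat(AF halt) = {q0, q3, q5, q6}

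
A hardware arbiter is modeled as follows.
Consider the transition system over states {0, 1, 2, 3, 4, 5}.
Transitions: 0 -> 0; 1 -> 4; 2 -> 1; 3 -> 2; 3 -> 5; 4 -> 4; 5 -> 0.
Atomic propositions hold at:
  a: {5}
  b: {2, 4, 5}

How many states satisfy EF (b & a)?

2

Sat(b & a) = {5}
EF (b & a): least fixpoint, start Z0 = {5}, add states with some successor in Z. Z1 = {3, 5}; fixed.
Sat(EF (b & a)) = {3, 5}
|Sat(EF (b & a))| = |{3, 5}| = 2.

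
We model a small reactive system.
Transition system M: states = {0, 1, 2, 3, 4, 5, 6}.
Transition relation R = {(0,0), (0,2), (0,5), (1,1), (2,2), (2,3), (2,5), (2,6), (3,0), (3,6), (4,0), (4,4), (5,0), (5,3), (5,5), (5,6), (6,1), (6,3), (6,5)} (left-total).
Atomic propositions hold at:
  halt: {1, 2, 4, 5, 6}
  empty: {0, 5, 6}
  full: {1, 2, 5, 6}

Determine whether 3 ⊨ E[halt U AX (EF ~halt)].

Sat(~halt) = {0, 3}
EF ~halt: least fixpoint, start Z0 = {0, 3}, add states with some successor in Z. Z1 = {0, 2, 3, 4, 5, 6}; fixed.
Sat(EF ~halt) = {0, 2, 3, 4, 5, 6}
Sat(AX (EF ~halt)) = {s : every successor in {0, 2, 3, 4, 5, 6}} = {0, 2, 3, 4, 5}
E[halt U AX (EF ~halt)]: least fixpoint, start Z0 = Sat(AX (EF ~halt)) = {0, 2, 3, 4, 5}, add states in Sat(halt) with some successor in Z. Z1 = {0, 2, 3, 4, 5, 6}; fixed.
Sat(E[halt U AX (EF ~halt)]) = {0, 2, 3, 4, 5, 6}
3 ∈ Sat(E[halt U AX (EF ~halt)]) = {0, 2, 3, 4, 5, 6}, so the formula holds at 3.

Yes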